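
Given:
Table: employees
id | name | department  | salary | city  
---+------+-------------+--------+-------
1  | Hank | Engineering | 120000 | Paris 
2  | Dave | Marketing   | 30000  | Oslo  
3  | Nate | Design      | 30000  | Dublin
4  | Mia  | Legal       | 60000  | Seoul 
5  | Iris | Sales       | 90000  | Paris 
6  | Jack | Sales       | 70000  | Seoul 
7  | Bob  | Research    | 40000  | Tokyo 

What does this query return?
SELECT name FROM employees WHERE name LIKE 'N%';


LIKE 'N%' matches names starting with 'N'
Matching: 1

1 rows:
Nate


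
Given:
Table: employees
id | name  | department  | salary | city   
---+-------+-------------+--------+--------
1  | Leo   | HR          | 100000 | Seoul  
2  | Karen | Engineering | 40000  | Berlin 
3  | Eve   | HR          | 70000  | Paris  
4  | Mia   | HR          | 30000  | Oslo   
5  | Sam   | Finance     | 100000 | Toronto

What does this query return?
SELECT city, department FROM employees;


Projecting columns: city, department

5 rows:
Seoul, HR
Berlin, Engineering
Paris, HR
Oslo, HR
Toronto, Finance


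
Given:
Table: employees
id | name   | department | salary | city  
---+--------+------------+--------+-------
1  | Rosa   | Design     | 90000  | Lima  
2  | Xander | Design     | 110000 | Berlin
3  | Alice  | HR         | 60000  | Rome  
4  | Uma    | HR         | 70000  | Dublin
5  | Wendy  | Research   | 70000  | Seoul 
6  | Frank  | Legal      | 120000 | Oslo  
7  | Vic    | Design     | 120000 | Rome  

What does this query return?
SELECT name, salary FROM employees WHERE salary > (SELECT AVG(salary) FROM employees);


Subquery: AVG(salary) = 91428.57
Filtering: salary > 91428.57
  Xander (110000) -> MATCH
  Frank (120000) -> MATCH
  Vic (120000) -> MATCH


3 rows:
Xander, 110000
Frank, 120000
Vic, 120000


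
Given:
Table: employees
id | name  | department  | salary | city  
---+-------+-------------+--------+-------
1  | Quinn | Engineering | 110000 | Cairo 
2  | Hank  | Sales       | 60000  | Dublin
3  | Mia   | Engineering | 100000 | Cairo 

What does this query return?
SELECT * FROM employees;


SELECT * returns all 3 rows with all columns

3 rows:
1, Quinn, Engineering, 110000, Cairo
2, Hank, Sales, 60000, Dublin
3, Mia, Engineering, 100000, Cairo


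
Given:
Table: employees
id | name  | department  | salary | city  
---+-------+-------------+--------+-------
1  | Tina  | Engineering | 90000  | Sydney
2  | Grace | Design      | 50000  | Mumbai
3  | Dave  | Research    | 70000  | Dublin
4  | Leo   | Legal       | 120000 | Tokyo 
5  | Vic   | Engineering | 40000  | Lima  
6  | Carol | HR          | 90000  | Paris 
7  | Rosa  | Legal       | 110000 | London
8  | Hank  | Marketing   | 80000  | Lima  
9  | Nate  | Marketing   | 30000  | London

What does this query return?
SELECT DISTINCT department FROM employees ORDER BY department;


All 'department' values (row order): Engineering, Design, Research, Legal, Engineering, HR, Legal, Marketing, Marketing
Removing duplicates leaves 6 unique value(s).

6 values:
Design
Engineering
HR
Legal
Marketing
Research


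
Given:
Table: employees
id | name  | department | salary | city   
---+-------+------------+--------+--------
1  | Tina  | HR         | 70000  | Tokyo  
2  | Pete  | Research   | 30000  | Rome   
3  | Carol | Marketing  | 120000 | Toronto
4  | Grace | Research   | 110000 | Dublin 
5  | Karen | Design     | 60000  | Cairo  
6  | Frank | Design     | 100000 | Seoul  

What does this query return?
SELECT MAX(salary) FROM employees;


Salaries: 70000, 30000, 120000, 110000, 60000, 100000
MAX = 120000

120000


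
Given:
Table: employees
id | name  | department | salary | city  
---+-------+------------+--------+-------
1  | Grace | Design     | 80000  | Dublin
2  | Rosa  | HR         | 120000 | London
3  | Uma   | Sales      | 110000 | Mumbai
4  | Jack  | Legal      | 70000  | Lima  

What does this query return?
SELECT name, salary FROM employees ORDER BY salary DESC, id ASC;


Sorting by salary DESC, then id ASC for ties

4 rows:
Rosa, 120000
Uma, 110000
Grace, 80000
Jack, 70000


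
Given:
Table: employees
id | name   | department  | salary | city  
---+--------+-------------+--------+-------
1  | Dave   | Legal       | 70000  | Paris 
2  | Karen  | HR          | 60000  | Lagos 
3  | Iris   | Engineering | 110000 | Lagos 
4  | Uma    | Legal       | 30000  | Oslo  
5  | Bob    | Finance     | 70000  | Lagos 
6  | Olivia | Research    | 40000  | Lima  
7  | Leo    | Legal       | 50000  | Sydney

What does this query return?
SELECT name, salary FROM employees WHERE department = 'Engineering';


Filtering: department = 'Engineering'
Matching rows: 1

1 rows:
Iris, 110000


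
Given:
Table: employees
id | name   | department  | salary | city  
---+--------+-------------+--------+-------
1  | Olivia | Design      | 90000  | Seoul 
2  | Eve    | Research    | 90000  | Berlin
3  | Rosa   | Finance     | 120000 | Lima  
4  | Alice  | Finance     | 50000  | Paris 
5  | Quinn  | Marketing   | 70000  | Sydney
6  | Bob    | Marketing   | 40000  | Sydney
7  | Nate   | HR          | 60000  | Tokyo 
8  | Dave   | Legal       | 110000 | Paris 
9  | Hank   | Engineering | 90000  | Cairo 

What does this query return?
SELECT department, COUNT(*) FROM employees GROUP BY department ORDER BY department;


Assigning each row to its department group:
  Olivia -> Design
  Eve -> Research
  Rosa -> Finance
  Alice -> Finance
  Quinn -> Marketing
  Bob -> Marketing
  Nate -> HR
  Dave -> Legal
  Hank -> Engineering


7 groups:
Design, 1
Engineering, 1
Finance, 2
HR, 1
Legal, 1
Marketing, 2
Research, 1


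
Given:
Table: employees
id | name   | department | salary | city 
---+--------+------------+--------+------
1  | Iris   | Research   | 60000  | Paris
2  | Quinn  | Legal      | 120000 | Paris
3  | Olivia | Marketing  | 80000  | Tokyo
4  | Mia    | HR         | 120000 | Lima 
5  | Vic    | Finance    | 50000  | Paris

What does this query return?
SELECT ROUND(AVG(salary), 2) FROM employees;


SUM(salary) = 430000
COUNT = 5
ROUND(AVG, 2) = ROUND(430000 / 5, 2) = 86000.0

86000.0


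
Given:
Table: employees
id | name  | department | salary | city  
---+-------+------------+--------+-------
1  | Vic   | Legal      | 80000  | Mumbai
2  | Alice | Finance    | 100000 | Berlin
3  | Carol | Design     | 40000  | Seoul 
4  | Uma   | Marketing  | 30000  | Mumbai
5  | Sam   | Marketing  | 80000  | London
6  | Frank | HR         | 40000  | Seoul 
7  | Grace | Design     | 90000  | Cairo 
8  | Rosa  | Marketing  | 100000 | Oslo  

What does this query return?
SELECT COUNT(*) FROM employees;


COUNT(*) counts all rows

8


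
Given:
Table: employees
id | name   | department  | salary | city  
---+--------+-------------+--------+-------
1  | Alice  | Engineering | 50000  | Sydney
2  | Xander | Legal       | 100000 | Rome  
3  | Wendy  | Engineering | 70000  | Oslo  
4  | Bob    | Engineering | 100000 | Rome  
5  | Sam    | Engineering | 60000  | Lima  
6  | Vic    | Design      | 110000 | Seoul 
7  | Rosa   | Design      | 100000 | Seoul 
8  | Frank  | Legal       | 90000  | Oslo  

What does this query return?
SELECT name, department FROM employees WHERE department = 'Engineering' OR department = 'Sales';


Filtering: department = 'Engineering' OR 'Sales'
Matching: 4 rows

4 rows:
Alice, Engineering
Wendy, Engineering
Bob, Engineering
Sam, Engineering


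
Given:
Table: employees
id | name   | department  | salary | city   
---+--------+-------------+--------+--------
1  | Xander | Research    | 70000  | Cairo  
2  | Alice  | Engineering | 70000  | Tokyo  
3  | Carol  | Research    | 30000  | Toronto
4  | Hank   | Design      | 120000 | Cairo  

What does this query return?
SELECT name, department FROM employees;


Projecting columns: name, department

4 rows:
Xander, Research
Alice, Engineering
Carol, Research
Hank, Design


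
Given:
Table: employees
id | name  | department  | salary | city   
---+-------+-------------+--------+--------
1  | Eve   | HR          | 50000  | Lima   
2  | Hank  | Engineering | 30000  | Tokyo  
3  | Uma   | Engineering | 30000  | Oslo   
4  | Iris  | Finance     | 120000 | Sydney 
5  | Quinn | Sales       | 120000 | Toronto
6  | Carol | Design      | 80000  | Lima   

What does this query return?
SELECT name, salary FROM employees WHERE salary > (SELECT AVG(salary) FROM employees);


Subquery: AVG(salary) = 71666.67
Filtering: salary > 71666.67
  Iris (120000) -> MATCH
  Quinn (120000) -> MATCH
  Carol (80000) -> MATCH


3 rows:
Iris, 120000
Quinn, 120000
Carol, 80000


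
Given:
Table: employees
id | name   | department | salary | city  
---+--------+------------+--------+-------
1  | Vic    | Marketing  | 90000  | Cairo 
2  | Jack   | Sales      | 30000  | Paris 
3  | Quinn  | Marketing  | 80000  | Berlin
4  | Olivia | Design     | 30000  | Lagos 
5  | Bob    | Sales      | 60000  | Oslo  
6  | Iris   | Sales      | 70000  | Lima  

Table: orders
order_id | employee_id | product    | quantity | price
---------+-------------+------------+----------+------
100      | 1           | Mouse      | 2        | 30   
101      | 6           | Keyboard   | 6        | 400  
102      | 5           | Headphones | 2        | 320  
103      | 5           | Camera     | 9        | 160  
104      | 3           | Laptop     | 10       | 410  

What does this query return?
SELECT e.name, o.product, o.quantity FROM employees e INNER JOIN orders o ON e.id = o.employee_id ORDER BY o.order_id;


Joining employees.id = orders.employee_id:
  employee Vic (id=1) -> order Mouse
  employee Iris (id=6) -> order Keyboard
  employee Bob (id=5) -> order Headphones
  employee Bob (id=5) -> order Camera
  employee Quinn (id=3) -> order Laptop


5 rows:
Vic, Mouse, 2
Iris, Keyboard, 6
Bob, Headphones, 2
Bob, Camera, 9
Quinn, Laptop, 10


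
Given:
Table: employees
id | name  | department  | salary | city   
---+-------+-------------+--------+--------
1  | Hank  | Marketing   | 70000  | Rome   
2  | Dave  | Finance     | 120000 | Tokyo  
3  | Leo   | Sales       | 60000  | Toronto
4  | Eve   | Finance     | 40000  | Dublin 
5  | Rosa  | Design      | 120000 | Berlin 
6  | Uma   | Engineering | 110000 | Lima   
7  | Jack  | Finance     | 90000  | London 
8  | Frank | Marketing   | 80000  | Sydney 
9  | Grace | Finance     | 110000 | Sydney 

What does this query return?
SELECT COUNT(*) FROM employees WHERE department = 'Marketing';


Counting rows where department = 'Marketing'
  Hank -> MATCH
  Frank -> MATCH


2


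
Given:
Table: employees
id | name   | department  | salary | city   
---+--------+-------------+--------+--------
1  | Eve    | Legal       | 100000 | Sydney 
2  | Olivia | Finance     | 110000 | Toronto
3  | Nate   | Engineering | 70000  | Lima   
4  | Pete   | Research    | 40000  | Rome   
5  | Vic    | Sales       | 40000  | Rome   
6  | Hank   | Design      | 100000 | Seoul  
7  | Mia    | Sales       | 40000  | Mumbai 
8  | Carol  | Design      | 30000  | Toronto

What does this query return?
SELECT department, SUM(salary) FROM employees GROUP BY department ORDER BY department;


Summing salary within each department:
  Design: 100000 + 30000 = 130000
  Engineering: 70000 = 70000
  Finance: 110000 = 110000
  Legal: 100000 = 100000
  Research: 40000 = 40000
  Sales: 40000 + 40000 = 80000


6 groups:
Design, 130000
Engineering, 70000
Finance, 110000
Legal, 100000
Research, 40000
Sales, 80000


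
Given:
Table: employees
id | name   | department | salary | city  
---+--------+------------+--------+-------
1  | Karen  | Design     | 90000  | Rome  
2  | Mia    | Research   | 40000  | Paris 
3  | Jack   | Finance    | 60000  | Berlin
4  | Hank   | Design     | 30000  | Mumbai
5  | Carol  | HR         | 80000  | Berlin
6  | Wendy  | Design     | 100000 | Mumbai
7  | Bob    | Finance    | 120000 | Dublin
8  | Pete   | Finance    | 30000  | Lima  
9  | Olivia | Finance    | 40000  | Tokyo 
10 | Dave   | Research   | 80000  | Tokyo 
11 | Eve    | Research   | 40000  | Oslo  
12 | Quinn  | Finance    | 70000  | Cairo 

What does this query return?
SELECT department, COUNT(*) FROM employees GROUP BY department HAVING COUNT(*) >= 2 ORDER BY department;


Groups with count >= 2:
  Design: 3 -> PASS
  Finance: 5 -> PASS
  Research: 3 -> PASS
  HR: 1 -> filtered out


3 groups:
Design, 3
Finance, 5
Research, 3


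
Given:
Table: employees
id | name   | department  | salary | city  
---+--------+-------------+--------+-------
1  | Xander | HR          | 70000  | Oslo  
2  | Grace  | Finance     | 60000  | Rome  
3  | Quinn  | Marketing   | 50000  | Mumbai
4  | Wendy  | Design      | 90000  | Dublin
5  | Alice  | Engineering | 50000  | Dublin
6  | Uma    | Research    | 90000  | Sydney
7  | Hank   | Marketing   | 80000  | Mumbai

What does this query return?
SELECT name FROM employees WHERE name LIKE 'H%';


LIKE 'H%' matches names starting with 'H'
Matching: 1

1 rows:
Hank


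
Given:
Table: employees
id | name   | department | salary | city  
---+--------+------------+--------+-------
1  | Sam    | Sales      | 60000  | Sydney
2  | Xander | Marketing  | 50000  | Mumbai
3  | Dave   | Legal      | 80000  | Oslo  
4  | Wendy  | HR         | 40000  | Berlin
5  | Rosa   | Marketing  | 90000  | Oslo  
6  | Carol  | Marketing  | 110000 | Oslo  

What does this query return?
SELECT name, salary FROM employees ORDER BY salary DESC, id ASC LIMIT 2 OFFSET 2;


Sort by salary DESC (id ASC tiebreak), then skip 2 and take 2
Rows 3 through 4

2 rows:
Dave, 80000
Sam, 60000


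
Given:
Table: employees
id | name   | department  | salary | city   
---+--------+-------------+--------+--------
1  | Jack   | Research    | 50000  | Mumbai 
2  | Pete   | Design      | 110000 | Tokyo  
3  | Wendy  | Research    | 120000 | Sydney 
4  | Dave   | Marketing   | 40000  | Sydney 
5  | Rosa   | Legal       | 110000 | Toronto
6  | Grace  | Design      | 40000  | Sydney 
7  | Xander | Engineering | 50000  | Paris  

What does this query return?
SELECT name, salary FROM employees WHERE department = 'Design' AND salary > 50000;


Filtering: department = 'Design' AND salary > 50000
Matching: 1 rows

1 rows:
Pete, 110000


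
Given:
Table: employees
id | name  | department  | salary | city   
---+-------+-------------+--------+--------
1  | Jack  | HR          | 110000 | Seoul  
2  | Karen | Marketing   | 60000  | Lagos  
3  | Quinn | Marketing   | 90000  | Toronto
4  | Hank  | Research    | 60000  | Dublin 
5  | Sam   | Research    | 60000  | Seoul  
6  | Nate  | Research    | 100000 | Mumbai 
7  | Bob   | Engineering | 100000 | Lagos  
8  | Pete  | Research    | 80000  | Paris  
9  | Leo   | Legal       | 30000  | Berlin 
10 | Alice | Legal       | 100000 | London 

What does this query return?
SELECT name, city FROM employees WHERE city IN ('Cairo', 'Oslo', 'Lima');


Filtering: city IN ('Cairo', 'Oslo', 'Lima')
Matching: 0 rows

Empty result set (0 rows)


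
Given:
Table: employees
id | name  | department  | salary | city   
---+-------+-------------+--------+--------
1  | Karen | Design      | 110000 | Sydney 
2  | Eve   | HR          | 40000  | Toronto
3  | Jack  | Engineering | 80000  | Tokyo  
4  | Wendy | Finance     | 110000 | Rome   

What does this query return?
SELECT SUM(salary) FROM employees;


SUM(salary) = 110000 + 40000 + 80000 + 110000 = 340000

340000


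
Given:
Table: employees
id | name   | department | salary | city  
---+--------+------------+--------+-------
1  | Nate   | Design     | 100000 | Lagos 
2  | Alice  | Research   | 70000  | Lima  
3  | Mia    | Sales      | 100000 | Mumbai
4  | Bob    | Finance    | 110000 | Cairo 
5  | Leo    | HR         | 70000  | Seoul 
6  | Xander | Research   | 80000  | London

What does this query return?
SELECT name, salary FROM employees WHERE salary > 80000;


Filtering: salary > 80000
Matching: 3 rows

3 rows:
Nate, 100000
Mia, 100000
Bob, 110000


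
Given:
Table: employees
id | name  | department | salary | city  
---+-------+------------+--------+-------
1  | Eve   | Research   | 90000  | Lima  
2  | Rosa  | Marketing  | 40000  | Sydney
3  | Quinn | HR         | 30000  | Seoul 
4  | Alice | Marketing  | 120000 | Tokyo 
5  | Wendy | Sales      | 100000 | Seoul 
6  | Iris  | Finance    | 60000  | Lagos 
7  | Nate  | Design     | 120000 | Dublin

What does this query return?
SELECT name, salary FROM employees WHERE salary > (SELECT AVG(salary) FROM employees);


Subquery: AVG(salary) = 80000.0
Filtering: salary > 80000.0
  Eve (90000) -> MATCH
  Alice (120000) -> MATCH
  Wendy (100000) -> MATCH
  Nate (120000) -> MATCH


4 rows:
Eve, 90000
Alice, 120000
Wendy, 100000
Nate, 120000


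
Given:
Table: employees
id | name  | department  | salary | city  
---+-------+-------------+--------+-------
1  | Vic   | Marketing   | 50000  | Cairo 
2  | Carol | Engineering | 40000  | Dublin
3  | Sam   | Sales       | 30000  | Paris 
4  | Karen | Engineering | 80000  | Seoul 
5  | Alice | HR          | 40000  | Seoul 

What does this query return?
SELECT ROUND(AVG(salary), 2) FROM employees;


SUM(salary) = 240000
COUNT = 5
ROUND(AVG, 2) = ROUND(240000 / 5, 2) = 48000.0

48000.0


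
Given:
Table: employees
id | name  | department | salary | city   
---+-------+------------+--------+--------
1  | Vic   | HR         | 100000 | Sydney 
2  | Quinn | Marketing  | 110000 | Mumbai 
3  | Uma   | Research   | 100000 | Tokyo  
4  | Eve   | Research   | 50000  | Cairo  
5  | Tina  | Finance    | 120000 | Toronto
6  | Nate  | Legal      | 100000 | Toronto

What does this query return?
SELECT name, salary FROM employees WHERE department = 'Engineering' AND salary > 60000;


Filtering: department = 'Engineering' AND salary > 60000
Matching: 0 rows

Empty result set (0 rows)


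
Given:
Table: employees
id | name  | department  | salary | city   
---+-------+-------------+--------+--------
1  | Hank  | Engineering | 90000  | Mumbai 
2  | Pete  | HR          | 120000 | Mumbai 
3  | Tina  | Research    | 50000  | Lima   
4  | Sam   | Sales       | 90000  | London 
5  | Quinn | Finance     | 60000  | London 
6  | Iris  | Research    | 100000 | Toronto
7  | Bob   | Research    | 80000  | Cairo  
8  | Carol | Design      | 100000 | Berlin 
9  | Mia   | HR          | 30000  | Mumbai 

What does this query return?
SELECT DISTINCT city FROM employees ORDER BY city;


All 'city' values (row order): Mumbai, Mumbai, Lima, London, London, Toronto, Cairo, Berlin, Mumbai
Removing duplicates leaves 6 unique value(s).

6 values:
Berlin
Cairo
Lima
London
Mumbai
Toronto


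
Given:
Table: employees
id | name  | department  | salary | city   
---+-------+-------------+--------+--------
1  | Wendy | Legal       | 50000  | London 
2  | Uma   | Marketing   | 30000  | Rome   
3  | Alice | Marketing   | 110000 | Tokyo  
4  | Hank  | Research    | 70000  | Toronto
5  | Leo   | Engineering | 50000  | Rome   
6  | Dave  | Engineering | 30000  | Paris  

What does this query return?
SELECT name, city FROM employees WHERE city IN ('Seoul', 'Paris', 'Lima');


Filtering: city IN ('Seoul', 'Paris', 'Lima')
Matching: 1 rows

1 rows:
Dave, Paris


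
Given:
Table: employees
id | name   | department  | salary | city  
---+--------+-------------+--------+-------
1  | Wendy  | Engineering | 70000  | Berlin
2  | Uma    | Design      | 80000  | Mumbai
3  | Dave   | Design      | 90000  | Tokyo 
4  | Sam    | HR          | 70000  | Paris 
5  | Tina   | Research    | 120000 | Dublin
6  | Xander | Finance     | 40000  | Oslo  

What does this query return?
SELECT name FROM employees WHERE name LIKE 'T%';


LIKE 'T%' matches names starting with 'T'
Matching: 1

1 rows:
Tina


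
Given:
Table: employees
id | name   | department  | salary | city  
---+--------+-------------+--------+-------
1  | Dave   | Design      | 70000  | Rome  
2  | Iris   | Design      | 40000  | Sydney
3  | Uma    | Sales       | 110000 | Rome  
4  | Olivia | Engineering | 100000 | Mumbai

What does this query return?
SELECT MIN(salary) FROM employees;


Salaries: 70000, 40000, 110000, 100000
MIN = 40000

40000


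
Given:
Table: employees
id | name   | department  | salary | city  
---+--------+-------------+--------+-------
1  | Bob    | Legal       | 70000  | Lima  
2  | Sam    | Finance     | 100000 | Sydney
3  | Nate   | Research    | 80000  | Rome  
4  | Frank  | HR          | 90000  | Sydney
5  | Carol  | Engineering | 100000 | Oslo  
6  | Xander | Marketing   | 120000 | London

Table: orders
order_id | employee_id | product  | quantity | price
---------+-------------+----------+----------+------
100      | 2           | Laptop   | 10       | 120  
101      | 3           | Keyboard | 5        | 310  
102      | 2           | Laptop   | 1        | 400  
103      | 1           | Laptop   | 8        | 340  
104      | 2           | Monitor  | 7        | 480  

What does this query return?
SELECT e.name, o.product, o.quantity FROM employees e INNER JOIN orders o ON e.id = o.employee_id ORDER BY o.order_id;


Joining employees.id = orders.employee_id:
  employee Sam (id=2) -> order Laptop
  employee Nate (id=3) -> order Keyboard
  employee Sam (id=2) -> order Laptop
  employee Bob (id=1) -> order Laptop
  employee Sam (id=2) -> order Monitor


5 rows:
Sam, Laptop, 10
Nate, Keyboard, 5
Sam, Laptop, 1
Bob, Laptop, 8
Sam, Monitor, 7


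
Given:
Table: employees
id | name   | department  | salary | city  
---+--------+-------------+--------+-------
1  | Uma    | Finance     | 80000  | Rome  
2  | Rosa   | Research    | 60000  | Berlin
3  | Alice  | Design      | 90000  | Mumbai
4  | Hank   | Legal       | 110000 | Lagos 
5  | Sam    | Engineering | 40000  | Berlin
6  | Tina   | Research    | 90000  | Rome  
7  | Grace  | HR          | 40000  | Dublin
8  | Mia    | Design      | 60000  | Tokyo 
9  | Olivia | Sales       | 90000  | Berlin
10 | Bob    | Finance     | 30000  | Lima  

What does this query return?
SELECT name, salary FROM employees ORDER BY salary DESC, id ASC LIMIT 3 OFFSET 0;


Sort by salary DESC (id ASC tiebreak), then skip 0 and take 3
Rows 1 through 3

3 rows:
Hank, 110000
Alice, 90000
Tina, 90000


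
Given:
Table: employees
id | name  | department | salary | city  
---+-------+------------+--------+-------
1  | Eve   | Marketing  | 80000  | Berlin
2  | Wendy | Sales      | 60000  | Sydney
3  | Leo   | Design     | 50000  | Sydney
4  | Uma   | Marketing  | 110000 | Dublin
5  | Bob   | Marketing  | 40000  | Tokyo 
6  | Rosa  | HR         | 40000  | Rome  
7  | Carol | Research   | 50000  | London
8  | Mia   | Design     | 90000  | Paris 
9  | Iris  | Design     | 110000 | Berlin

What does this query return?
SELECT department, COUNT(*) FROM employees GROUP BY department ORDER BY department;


Assigning each row to its department group:
  Eve -> Marketing
  Wendy -> Sales
  Leo -> Design
  Uma -> Marketing
  Bob -> Marketing
  Rosa -> HR
  Carol -> Research
  Mia -> Design
  Iris -> Design


5 groups:
Design, 3
HR, 1
Marketing, 3
Research, 1
Sales, 1


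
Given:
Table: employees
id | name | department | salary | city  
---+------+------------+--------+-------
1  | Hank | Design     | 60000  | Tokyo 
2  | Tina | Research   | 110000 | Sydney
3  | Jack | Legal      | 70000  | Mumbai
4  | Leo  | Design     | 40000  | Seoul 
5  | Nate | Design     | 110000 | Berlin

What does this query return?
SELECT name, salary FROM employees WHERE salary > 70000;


Filtering: salary > 70000
Matching: 2 rows

2 rows:
Tina, 110000
Nate, 110000


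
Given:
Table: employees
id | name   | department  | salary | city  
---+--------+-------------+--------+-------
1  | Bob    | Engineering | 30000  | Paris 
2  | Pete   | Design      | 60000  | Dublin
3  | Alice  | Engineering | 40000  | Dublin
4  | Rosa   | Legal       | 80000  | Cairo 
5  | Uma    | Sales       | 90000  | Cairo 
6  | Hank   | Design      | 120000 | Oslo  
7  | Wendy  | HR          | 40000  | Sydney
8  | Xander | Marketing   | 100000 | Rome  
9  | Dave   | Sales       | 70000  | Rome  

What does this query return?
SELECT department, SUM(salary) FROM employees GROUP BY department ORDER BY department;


Summing salary within each department:
  Design: 60000 + 120000 = 180000
  Engineering: 30000 + 40000 = 70000
  HR: 40000 = 40000
  Legal: 80000 = 80000
  Marketing: 100000 = 100000
  Sales: 90000 + 70000 = 160000


6 groups:
Design, 180000
Engineering, 70000
HR, 40000
Legal, 80000
Marketing, 100000
Sales, 160000


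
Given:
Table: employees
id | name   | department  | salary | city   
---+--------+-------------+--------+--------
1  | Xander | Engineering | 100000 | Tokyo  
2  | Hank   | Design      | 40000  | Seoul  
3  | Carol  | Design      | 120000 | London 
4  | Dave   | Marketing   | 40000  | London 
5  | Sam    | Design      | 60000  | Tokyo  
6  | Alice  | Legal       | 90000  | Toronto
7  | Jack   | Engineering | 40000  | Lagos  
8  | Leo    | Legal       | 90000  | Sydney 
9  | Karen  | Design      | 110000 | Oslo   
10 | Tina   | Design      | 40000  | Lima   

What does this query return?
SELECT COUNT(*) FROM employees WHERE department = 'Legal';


Counting rows where department = 'Legal'
  Alice -> MATCH
  Leo -> MATCH


2


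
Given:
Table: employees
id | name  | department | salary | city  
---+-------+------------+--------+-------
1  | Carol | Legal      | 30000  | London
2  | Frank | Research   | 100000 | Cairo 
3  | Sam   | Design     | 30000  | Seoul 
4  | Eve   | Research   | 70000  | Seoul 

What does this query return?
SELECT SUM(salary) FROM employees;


SUM(salary) = 30000 + 100000 + 30000 + 70000 = 230000

230000


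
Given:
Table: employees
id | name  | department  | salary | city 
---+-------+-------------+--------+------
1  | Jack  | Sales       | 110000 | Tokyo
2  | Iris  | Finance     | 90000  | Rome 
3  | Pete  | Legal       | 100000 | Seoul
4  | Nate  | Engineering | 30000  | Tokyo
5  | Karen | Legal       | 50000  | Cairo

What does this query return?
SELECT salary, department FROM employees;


Projecting columns: salary, department

5 rows:
110000, Sales
90000, Finance
100000, Legal
30000, Engineering
50000, Legal


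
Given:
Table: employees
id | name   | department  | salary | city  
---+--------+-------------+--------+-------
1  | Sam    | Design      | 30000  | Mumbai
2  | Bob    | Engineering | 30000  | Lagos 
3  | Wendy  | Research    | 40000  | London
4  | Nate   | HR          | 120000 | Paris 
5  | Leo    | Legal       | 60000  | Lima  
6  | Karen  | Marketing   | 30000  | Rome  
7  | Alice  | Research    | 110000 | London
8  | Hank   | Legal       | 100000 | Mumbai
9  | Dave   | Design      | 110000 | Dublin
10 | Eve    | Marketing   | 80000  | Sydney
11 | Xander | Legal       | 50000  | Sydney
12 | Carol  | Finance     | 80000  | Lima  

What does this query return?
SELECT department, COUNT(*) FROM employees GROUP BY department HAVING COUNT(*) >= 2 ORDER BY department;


Groups with count >= 2:
  Design: 2 -> PASS
  Legal: 3 -> PASS
  Marketing: 2 -> PASS
  Research: 2 -> PASS
  Engineering: 1 -> filtered out
  Finance: 1 -> filtered out
  HR: 1 -> filtered out


4 groups:
Design, 2
Legal, 3
Marketing, 2
Research, 2


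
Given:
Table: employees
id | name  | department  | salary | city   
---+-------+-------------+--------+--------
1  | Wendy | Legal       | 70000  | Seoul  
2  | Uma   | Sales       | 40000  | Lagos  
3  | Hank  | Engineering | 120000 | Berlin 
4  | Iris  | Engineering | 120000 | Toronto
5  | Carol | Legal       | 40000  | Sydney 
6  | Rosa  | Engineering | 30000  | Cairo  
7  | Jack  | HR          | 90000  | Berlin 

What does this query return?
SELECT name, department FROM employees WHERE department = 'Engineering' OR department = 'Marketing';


Filtering: department = 'Engineering' OR 'Marketing'
Matching: 3 rows

3 rows:
Hank, Engineering
Iris, Engineering
Rosa, Engineering


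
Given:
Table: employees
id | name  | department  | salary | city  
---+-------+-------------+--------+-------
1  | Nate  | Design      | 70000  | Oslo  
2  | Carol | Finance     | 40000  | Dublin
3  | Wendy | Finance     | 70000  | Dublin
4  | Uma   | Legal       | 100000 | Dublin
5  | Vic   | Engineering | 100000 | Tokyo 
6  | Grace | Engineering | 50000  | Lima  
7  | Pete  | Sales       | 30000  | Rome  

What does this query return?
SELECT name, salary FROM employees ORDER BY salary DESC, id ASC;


Sorting by salary DESC, then id ASC for ties

7 rows:
Uma, 100000
Vic, 100000
Nate, 70000
Wendy, 70000
Grace, 50000
Carol, 40000
Pete, 30000


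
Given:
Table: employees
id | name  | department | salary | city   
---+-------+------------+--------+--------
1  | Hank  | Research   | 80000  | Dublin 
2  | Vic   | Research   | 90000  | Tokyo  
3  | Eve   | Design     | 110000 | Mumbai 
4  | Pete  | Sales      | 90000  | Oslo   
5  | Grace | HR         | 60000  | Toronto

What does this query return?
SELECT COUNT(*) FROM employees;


COUNT(*) counts all rows

5


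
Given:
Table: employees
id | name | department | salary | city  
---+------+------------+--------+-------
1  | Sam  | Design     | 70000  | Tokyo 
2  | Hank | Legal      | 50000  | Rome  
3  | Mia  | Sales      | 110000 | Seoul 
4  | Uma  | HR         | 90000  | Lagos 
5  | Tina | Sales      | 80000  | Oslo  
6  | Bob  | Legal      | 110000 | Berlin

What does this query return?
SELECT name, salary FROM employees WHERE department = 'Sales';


Filtering: department = 'Sales'
Matching rows: 2

2 rows:
Mia, 110000
Tina, 80000


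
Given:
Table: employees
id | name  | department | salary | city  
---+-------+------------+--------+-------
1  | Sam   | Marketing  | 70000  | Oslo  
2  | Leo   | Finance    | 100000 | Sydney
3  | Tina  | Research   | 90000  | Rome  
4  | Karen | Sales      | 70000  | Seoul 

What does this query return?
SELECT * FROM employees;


SELECT * returns all 4 rows with all columns

4 rows:
1, Sam, Marketing, 70000, Oslo
2, Leo, Finance, 100000, Sydney
3, Tina, Research, 90000, Rome
4, Karen, Sales, 70000, Seoul


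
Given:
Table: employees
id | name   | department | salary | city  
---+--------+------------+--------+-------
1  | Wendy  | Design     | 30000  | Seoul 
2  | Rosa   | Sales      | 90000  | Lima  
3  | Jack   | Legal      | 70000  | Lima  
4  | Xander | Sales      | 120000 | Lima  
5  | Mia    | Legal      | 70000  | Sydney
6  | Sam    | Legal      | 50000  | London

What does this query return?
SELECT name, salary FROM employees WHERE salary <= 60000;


Filtering: salary <= 60000
Matching: 2 rows

2 rows:
Wendy, 30000
Sam, 50000


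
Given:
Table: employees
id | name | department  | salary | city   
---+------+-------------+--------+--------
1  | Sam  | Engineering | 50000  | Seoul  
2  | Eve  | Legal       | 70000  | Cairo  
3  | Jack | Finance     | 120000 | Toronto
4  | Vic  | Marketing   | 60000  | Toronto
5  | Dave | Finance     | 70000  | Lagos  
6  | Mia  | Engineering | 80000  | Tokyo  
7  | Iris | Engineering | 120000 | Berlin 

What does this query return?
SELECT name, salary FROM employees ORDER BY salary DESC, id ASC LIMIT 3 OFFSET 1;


Sort by salary DESC (id ASC tiebreak), then skip 1 and take 3
Rows 2 through 4

3 rows:
Iris, 120000
Mia, 80000
Eve, 70000


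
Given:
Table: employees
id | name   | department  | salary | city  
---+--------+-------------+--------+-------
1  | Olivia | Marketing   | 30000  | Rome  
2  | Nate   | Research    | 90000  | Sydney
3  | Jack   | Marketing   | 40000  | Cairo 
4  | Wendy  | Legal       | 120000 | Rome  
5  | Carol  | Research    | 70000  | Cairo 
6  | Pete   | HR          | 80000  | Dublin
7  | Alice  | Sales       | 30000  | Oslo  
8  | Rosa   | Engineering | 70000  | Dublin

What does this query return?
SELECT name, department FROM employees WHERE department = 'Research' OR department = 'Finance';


Filtering: department = 'Research' OR 'Finance'
Matching: 2 rows

2 rows:
Nate, Research
Carol, Research


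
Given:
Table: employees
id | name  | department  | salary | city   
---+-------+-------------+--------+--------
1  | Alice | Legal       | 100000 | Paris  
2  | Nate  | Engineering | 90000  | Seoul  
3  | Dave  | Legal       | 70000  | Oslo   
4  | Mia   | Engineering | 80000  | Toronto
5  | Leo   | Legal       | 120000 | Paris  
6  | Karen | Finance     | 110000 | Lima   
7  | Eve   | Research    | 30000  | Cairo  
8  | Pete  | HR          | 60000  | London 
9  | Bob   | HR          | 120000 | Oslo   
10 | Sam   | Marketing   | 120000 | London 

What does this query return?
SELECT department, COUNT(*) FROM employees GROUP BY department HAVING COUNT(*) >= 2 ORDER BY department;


Groups with count >= 2:
  Engineering: 2 -> PASS
  HR: 2 -> PASS
  Legal: 3 -> PASS
  Finance: 1 -> filtered out
  Marketing: 1 -> filtered out
  Research: 1 -> filtered out


3 groups:
Engineering, 2
HR, 2
Legal, 3


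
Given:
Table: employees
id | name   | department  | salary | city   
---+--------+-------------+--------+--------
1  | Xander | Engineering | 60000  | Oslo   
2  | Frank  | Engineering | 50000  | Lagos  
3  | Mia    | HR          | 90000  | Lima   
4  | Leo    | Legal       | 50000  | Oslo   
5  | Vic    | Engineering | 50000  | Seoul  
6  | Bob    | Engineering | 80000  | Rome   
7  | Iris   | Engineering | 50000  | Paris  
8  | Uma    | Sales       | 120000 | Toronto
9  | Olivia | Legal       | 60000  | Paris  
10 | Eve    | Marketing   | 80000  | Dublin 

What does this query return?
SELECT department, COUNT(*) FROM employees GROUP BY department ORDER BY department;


Assigning each row to its department group:
  Xander -> Engineering
  Frank -> Engineering
  Mia -> HR
  Leo -> Legal
  Vic -> Engineering
  Bob -> Engineering
  Iris -> Engineering
  Uma -> Sales
  Olivia -> Legal
  Eve -> Marketing


5 groups:
Engineering, 5
HR, 1
Legal, 2
Marketing, 1
Sales, 1


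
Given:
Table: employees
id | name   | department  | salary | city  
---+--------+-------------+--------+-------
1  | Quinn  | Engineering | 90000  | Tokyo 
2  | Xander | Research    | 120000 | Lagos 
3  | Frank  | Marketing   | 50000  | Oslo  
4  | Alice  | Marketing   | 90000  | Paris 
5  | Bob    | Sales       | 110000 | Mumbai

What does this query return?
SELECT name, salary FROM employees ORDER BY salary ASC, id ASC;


Sorting by salary ASC, then id ASC for ties

5 rows:
Frank, 50000
Quinn, 90000
Alice, 90000
Bob, 110000
Xander, 120000


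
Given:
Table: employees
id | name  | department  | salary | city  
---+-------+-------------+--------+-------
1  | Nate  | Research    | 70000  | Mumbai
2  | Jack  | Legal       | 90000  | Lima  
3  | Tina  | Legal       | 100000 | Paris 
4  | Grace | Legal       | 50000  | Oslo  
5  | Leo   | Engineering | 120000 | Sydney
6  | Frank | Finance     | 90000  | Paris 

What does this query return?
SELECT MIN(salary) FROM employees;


Salaries: 70000, 90000, 100000, 50000, 120000, 90000
MIN = 50000

50000


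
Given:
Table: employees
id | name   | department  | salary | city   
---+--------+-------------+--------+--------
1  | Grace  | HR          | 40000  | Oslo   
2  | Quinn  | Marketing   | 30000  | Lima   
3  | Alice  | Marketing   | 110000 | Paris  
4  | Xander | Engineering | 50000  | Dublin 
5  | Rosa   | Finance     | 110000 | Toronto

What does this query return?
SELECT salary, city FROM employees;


Projecting columns: salary, city

5 rows:
40000, Oslo
30000, Lima
110000, Paris
50000, Dublin
110000, Toronto


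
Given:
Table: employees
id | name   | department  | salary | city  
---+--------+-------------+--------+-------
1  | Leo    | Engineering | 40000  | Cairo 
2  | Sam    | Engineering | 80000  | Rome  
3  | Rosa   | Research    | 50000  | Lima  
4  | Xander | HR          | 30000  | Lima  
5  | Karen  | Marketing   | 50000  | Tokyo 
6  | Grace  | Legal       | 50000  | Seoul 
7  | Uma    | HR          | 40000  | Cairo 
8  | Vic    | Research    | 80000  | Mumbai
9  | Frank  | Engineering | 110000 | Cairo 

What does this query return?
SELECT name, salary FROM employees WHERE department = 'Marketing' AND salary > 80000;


Filtering: department = 'Marketing' AND salary > 80000
Matching: 0 rows

Empty result set (0 rows)


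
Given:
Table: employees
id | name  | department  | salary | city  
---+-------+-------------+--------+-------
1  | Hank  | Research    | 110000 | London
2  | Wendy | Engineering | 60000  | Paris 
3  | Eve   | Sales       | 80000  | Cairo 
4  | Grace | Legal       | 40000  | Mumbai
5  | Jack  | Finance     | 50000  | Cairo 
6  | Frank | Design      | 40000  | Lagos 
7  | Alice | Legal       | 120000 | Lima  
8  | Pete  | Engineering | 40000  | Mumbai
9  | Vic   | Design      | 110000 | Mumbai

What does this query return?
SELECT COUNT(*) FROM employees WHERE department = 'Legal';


Counting rows where department = 'Legal'
  Grace -> MATCH
  Alice -> MATCH


2


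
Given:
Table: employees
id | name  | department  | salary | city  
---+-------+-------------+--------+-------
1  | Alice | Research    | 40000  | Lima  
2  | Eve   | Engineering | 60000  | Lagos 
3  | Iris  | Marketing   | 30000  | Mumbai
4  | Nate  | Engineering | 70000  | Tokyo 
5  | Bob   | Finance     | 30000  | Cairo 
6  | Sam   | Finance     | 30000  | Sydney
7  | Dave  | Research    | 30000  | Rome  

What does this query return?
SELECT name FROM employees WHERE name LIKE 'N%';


LIKE 'N%' matches names starting with 'N'
Matching: 1

1 rows:
Nate


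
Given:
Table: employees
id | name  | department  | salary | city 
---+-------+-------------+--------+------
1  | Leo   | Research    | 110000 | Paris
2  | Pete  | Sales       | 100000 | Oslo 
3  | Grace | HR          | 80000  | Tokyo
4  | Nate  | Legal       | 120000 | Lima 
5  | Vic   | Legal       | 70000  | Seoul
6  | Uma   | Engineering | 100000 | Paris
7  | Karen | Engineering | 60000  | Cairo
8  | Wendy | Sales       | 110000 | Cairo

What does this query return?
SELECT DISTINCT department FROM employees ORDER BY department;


All 'department' values (row order): Research, Sales, HR, Legal, Legal, Engineering, Engineering, Sales
Removing duplicates leaves 5 unique value(s).

5 values:
Engineering
HR
Legal
Research
Sales


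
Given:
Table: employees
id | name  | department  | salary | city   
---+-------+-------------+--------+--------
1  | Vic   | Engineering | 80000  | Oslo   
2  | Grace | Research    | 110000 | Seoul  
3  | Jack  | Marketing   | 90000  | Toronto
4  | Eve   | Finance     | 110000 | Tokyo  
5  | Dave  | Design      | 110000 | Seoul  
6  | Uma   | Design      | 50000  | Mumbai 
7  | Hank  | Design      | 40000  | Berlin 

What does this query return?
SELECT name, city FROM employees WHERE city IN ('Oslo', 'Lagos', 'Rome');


Filtering: city IN ('Oslo', 'Lagos', 'Rome')
Matching: 1 rows

1 rows:
Vic, Oslo


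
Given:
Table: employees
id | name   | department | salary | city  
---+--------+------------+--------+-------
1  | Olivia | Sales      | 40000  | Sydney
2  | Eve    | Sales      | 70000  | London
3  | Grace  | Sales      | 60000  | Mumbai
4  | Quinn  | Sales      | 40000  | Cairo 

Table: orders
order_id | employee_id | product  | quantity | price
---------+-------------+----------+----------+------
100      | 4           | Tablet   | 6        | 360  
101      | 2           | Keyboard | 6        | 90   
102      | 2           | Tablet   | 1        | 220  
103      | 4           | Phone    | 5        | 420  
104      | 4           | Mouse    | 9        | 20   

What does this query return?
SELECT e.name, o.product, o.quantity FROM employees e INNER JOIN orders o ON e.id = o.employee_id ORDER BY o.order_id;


Joining employees.id = orders.employee_id:
  employee Quinn (id=4) -> order Tablet
  employee Eve (id=2) -> order Keyboard
  employee Eve (id=2) -> order Tablet
  employee Quinn (id=4) -> order Phone
  employee Quinn (id=4) -> order Mouse


5 rows:
Quinn, Tablet, 6
Eve, Keyboard, 6
Eve, Tablet, 1
Quinn, Phone, 5
Quinn, Mouse, 9


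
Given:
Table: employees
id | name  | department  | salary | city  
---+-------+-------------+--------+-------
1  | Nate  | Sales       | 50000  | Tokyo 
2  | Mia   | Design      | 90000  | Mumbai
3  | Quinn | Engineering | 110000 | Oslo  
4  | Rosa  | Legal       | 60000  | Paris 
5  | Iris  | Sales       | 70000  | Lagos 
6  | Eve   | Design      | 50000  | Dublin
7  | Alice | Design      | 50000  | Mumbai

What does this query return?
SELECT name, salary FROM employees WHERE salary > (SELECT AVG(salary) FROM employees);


Subquery: AVG(salary) = 68571.43
Filtering: salary > 68571.43
  Mia (90000) -> MATCH
  Quinn (110000) -> MATCH
  Iris (70000) -> MATCH


3 rows:
Mia, 90000
Quinn, 110000
Iris, 70000
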